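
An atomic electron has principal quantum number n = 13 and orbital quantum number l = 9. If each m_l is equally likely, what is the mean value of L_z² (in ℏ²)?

m_l ∈ {-9, -8, -7, -6, -5, -4, -3, -2, -1, 0, 1, 2, 3, 4, 5, 6, 7, 8, 9}.
Average of L_z² over 19 states: 570/19 ℏ² = 30 ℏ².

⟨L_z²⟩ = 30 ℏ²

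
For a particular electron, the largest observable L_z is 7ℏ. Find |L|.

L_z,max = lℏ, so l = 7.
Then |L| = ℏ√(7·8) = 2√14 ℏ.

|L| = 2√14 ℏ ≈ 7.483ℏ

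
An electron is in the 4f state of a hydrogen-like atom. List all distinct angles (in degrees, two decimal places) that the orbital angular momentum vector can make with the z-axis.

4f means n = 4, l = 3.
|L|² = l(l+1)ℏ² = 12ℏ², so |L| = 2√3 ℏ.
cos θ = m_l/√12 for each m_l ∈ {-3, -2, -1, 0, 1, 2, 3}.

θ ∈ {30.00°, 54.74°, 73.22°, 90.00°, 106.78°, 125.26°, 150.00°}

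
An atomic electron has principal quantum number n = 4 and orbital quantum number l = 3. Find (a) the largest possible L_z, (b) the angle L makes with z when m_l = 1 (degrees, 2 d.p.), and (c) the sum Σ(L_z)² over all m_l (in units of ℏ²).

L_z,max = 3ℏ; θ(m_l=1) ≈ 73.22°; Σ(L_z)² = 28 ℏ²

L_z,max = lℏ = 3ℏ.
For m_l = 1: cos θ = 1/√12, θ ≈ 73.22°.
Σ m_l² = 28, so Σ(L_z)² = 28 ℏ².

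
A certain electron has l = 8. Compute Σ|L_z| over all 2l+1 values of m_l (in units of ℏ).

m_l runs from −8 to 8, i.e. {-8, -7, -6, -5, -4, -3, -2, -1, 0, 1, 2, 3, 4, 5, 6, 7, 8}.
Σ|m_l| = 2·8(8+1)/2 = 72.

Σ|L_z| = 72 ℏ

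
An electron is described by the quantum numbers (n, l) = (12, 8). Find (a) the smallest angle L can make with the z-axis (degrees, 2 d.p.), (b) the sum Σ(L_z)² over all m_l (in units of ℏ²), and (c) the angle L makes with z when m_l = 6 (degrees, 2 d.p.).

cos θ_min = 8/√72, so θ_min ≈ 19.47°.
Σ m_l² = 408, so Σ(L_z)² = 408 ℏ².
For m_l = 6: cos θ = 6/√72, θ ≈ 45.00°.

θ_min ≈ 19.47°; Σ(L_z)² = 408 ℏ²; θ(m_l=6) ≈ 45.00°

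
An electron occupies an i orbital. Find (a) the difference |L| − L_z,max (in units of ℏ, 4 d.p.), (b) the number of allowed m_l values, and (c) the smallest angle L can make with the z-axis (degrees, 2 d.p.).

|L|−L_z,max ≈ 0.4807ℏ; 13 values; θ_min ≈ 22.21°

An i state has l = 6.
|L| − L_z,max = (√42 − 6)ℏ ≈ 0.4807ℏ.
There are 2l+1 = 13 values of m_l.
cos θ_min = 6/√42, so θ_min ≈ 22.21°.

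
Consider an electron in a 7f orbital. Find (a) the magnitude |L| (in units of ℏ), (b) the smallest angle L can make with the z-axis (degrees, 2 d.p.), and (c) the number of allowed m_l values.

|L| = 2√3 ℏ ≈ 3.464ℏ; θ_min ≈ 30.00°; 7 values

The 7f subshell has l = 3.
|L| = ℏ√(3·4) = 2√3 ℏ ≈ 3.464ℏ.
cos θ_min = 3/√12, so θ_min ≈ 30.00°.
There are 2l+1 = 7 values of m_l.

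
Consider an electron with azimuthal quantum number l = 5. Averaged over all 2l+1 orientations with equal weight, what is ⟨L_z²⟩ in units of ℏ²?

⟨L_z²⟩ = 10 ℏ²

m_l ∈ {-5, -4, -3, -2, -1, 0, 1, 2, 3, 4, 5}.
⟨L_z²⟩ = ℏ²·l(l+1)/3 = 10ℏ².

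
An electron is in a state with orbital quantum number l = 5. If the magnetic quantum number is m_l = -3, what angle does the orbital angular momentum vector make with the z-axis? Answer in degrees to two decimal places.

|L| = ℏ√(l(l+1)) = √30 ℏ.
L_z = m_l ℏ = −3ℏ.
cos θ = L_z/|L| = -3/√30, so θ ≈ 123.21°.

θ ≈ 123.21°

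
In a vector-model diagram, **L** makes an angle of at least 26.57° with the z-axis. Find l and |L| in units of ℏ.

l = 4, |L| = 2√5 ℏ ≈ 4.472ℏ

cos²θ_min = l/(l+1) = 0.7999.
Thus l = 0.7999/(1 − 0.7999) ≈ 4.
Then |L| = ℏ√(4·5) = 2√5 ℏ.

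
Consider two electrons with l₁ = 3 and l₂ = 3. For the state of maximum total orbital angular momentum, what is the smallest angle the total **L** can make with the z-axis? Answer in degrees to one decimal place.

L runs from |3 − 3| = 0 to 3 + 3 = 6.
L ∈ {0, 1, 2, 3, 4, 5, 6}.
The maximum is L = 6, with |L_tot| = ℏ√(6·7) = √42 ℏ.
The minimum angle with z is arccos(6/√42) ≈ 22.2°.

θ_min ≈ 22.2°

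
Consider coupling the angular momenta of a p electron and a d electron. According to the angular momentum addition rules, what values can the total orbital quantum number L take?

By the triangle rule, |l₁ − l₂| ≤ L ≤ l₁ + l₂.
Allowed values: L = 1, 2, 3.

L = 1, 2, 3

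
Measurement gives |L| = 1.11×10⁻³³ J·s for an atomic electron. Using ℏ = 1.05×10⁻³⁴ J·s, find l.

Dividing by ℏ: |L|/ℏ ≈ 10.571.
l(l+1) ≈ 10.571² ≈ 111.76, so l = 10.

l = 10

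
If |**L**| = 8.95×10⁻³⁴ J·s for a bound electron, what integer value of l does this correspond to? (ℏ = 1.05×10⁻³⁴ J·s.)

|L|/ℏ = (8.95×10⁻³⁴)/(1.05×10⁻³⁴) ≈ 8.524.
l(l+1) ≈ 8.524² ≈ 72.66, so l = 8.

l = 8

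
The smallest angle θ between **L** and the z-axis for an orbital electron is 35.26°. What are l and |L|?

cos θ_min = l/√(l(l+1)) = √(l/(l+1)), so l/(l+1) = cos²(35.26°) = 0.6667.
l = cos²θ/sin²θ ≈ 2.
Then |L| = ℏ√(2·3) = √6 ℏ.

l = 2, |L| = √6 ℏ ≈ 2.449ℏ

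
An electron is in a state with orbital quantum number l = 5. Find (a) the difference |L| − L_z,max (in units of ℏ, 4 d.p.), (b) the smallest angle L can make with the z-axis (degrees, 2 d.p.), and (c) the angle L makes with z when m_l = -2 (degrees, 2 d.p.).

|L| − L_z,max = (√30 − 5)ℏ ≈ 0.4772ℏ.
cos θ_min = 5/√30, so θ_min ≈ 24.09°.
For m_l = -2: cos θ = -2/√30, θ ≈ 111.42°.

|L|−L_z,max ≈ 0.4772ℏ; θ_min ≈ 24.09°; θ(m_l=-2) ≈ 111.42°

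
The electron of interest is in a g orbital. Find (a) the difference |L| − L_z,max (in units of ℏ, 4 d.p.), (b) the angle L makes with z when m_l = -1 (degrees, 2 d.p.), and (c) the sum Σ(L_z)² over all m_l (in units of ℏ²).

The letter g corresponds to l = 4.
|L| − L_z,max = (2√5 − 4)ℏ ≈ 0.4721ℏ.
For m_l = -1: cos θ = -1/√20, θ ≈ 102.92°.
Σ m_l² = 60, so Σ(L_z)² = 60 ℏ².

|L|−L_z,max ≈ 0.4721ℏ; θ(m_l=-1) ≈ 102.92°; Σ(L_z)² = 60 ℏ²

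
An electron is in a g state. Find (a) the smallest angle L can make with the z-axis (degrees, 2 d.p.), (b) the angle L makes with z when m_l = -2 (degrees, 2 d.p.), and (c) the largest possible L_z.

θ_min ≈ 26.57°; θ(m_l=-2) ≈ 116.57°; L_z,max = 4ℏ

A g state has l = 4.
cos θ_min = 4/√20, so θ_min ≈ 26.57°.
For m_l = -2: cos θ = -2/√20, θ ≈ 116.57°.
L_z,max = lℏ = 4ℏ.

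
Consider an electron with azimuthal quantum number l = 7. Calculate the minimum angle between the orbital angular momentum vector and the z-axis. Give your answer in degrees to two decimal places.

|L|² = l(l+1)ℏ² = 56ℏ², so |L| = 2√14 ℏ.
The smallest angle corresponds to the largest L_z, i.e. m_l = l = 7, giving L_z = 7ℏ.
cos θ_min = 7/√56, so θ_min ≈ 20.70°.

θ_min ≈ 20.70°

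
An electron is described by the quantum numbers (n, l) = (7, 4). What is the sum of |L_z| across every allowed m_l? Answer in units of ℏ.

Σ|L_z| = 20 ℏ

m_l ∈ {-4, -3, -2, -1, 0, 1, 2, 3, 4}.
Σ|m_l| = 2(1+2+…+4) = 20.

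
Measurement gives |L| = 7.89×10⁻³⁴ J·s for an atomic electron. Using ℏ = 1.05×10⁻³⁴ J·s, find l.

Dividing by ℏ: |L|/ℏ ≈ 7.514.
l(l+1) ≈ 7.514² ≈ 56.46, so l = 7.

l = 7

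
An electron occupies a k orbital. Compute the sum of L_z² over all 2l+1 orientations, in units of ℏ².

K corresponds to l = 7.
m_l runs from −7 to 7, i.e. {-7, -6, -5, -4, -3, -2, -1, 0, 1, 2, 3, 4, 5, 6, 7}.
Summing m² from −7 to 7: Σ m_l² = 280.

Σ(L_z)² = 280 ℏ²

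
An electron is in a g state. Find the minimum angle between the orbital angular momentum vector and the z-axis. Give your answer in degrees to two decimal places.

A g state has l = 4.
|L| = ℏ√(l(l+1)) = 2√5 ℏ.
The smallest angle corresponds to the largest L_z, i.e. m_l = l = 4, giving L_z = 4ℏ.
cos θ_min = 4/√20, so θ_min ≈ 26.57°.

θ_min ≈ 26.57°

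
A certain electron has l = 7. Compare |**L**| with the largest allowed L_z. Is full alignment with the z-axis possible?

No: L_z,max = 7ℏ < |L| = 2√14 ℏ ≈ 7.483ℏ

|L| = 2√14 ℏ ≈ 7.4833ℏ, while L_z,max = lℏ = 7ℏ.
Since |L| > L_z,max, the vector can never point exactly along z; the closest it comes is θ_min = arccos(7/√56) ≈ 20.7°.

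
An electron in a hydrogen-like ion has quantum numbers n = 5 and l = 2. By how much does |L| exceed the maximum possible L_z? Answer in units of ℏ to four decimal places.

|L| − L_z,max ≈ 0.4495ℏ

|L| = √6 ℏ ≈ 2.4495ℏ, while L_z,max = lℏ = 2ℏ.
The difference is (√6 − 2)ℏ ≈ 0.4495ℏ.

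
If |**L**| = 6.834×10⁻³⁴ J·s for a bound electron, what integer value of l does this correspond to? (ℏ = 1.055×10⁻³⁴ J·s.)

l = 6

Dividing by ℏ: |L|/ℏ ≈ 6.478.
l(l+1) ≈ 6.478² ≈ 41.96, so l = 6.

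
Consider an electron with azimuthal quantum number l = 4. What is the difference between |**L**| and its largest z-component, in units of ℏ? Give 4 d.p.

|L| − L_z,max ≈ 0.4721ℏ

|L| = 2√5 ℏ ≈ 4.4721ℏ, while L_z,max = lℏ = 4ℏ.
The difference is (2√5 − 4)ℏ ≈ 0.4721ℏ.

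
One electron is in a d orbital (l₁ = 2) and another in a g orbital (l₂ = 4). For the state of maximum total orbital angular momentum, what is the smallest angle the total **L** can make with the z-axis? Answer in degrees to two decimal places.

θ_min ≈ 22.21°

Angular momentum addition gives L = |l₁ − l₂|, …, l₁ + l₂.
So L can be 2, 3, 4, 5, 6.
The maximum is L = 6, with |L_tot| = ℏ√(6·7) = √42 ℏ.
The minimum angle with z is arccos(6/√42) ≈ 22.21°.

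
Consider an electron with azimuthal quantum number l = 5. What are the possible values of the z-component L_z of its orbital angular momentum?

L_z = m_l ℏ with m_l ranging from −l to +l in integer steps.
For l = 5: m_l ∈ {-5, -4, -3, -2, -1, 0, 1, 2, 3, 4, 5}.

L_z ∈ {−5ℏ, −4ℏ, −3ℏ, −2ℏ, −ℏ, 0, ℏ, 2ℏ, 3ℏ, 4ℏ, 5ℏ}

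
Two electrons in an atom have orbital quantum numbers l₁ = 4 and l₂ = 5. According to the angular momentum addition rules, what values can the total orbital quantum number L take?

L runs from |4 − 5| = 1 to 4 + 5 = 9.
Allowed values: L = 1, 2, 3, 4, 5, 6, 7, 8, 9.

L = 1, 2, 3, 4, 5, 6, 7, 8, 9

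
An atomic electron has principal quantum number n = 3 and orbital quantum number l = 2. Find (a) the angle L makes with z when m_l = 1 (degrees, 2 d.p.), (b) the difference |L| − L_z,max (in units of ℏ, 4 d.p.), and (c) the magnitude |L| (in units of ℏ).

For m_l = 1: cos θ = 1/√6, θ ≈ 65.91°.
|L| − L_z,max = (√6 − 2)ℏ ≈ 0.4495ℏ.
|L| = ℏ√(2·3) = √6 ℏ ≈ 2.449ℏ.

θ(m_l=1) ≈ 65.91°; |L|−L_z,max ≈ 0.4495ℏ; |L| = √6 ℏ ≈ 2.449ℏ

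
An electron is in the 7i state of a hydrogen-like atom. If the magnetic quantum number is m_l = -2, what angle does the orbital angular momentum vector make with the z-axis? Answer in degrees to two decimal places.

θ ≈ 107.98°

For 7i, l = 6.
|L| = √(l(l+1)) ℏ = √42 ℏ.
L_z = m_l ℏ = −2ℏ.
cos θ = L_z/|L| = -2/√42, so θ ≈ 107.98°.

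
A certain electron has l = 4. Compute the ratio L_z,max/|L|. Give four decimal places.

|L| = 2√5 ℏ ≈ 4.4721ℏ, while L_z,max = lℏ = 4ℏ.
L_z,max/|L| = 4/√20 = 0.8944.

L_z,max/|L| = 0.8944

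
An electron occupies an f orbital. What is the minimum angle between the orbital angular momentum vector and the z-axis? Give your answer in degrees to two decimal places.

The letter f corresponds to l = 3.
|L| = √(l(l+1)) ℏ = 2√3 ℏ.
The smallest angle corresponds to the largest L_z, i.e. m_l = l = 3, giving L_z = 3ℏ.
cos θ_min = 3/√12, so θ_min ≈ 30.00°.

θ_min ≈ 30.00°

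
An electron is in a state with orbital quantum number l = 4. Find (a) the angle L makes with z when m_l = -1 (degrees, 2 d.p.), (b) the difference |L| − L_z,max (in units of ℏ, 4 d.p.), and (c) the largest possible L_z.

θ(m_l=-1) ≈ 102.92°; |L|−L_z,max ≈ 0.4721ℏ; L_z,max = 4ℏ

For m_l = -1: cos θ = -1/√20, θ ≈ 102.92°.
|L| − L_z,max = (2√5 − 4)ℏ ≈ 0.4721ℏ.
L_z,max = lℏ = 4ℏ.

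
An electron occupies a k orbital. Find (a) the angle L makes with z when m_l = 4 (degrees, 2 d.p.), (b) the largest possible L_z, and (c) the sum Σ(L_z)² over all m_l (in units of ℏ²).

For a k orbital, l = 7.
For m_l = 4: cos θ = 4/√56, θ ≈ 57.69°.
L_z,max = lℏ = 7ℏ.
Σ m_l² = 280, so Σ(L_z)² = 280 ℏ².

θ(m_l=4) ≈ 57.69°; L_z,max = 7ℏ; Σ(L_z)² = 280 ℏ²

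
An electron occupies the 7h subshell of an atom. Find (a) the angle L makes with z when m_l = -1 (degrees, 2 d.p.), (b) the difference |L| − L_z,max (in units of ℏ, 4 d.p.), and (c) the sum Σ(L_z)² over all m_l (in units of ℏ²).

θ(m_l=-1) ≈ 100.52°; |L|−L_z,max ≈ 0.4772ℏ; Σ(L_z)² = 110 ℏ²

7h means n = 7, l = 5.
For m_l = -1: cos θ = -1/√30, θ ≈ 100.52°.
|L| − L_z,max = (√30 − 5)ℏ ≈ 0.4772ℏ.
Σ m_l² = 110, so Σ(L_z)² = 110 ℏ².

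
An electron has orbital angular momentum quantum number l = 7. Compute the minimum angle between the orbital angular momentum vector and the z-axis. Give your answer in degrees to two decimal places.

θ_min ≈ 20.70°

|L| = ℏ√(l(l+1)) = 2√14 ℏ.
The smallest angle corresponds to the largest L_z, i.e. m_l = l = 7, giving L_z = 7ℏ.
cos θ_min = 7/√56, so θ_min ≈ 20.70°.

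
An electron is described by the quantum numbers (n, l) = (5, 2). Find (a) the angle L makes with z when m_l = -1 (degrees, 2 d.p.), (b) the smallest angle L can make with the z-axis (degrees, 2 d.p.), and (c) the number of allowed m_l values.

For m_l = -1: cos θ = -1/√6, θ ≈ 114.09°.
cos θ_min = 2/√6, so θ_min ≈ 35.26°.
There are 2l+1 = 5 values of m_l.

θ(m_l=-1) ≈ 114.09°; θ_min ≈ 35.26°; 5 values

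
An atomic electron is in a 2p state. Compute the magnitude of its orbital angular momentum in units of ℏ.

|L| = √2 ℏ ≈ 1.414ℏ

The 2p subshell has l = 1.
|L| = ℏ√(l(l+1)) = ℏ√(1·2) = √2 ℏ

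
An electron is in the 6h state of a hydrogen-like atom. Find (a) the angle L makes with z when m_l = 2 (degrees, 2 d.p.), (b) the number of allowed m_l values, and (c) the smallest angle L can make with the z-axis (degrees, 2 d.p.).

θ(m_l=2) ≈ 68.58°; 11 values; θ_min ≈ 24.09°

The 6h subshell has l = 5.
For m_l = 2: cos θ = 2/√30, θ ≈ 68.58°.
There are 2l+1 = 11 values of m_l.
cos θ_min = 5/√30, so θ_min ≈ 24.09°.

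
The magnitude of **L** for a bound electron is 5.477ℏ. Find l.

l = 5

(|L|/ℏ)² = l(l+1) = 30.
l² + l − 30 = 0 ⇒ l = 5.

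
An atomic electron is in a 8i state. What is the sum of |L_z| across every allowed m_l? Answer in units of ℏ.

Σ|L_z| = 42 ℏ

8i means n = 8, l = 6.
m_l runs from −6 to 6, i.e. {-6, -5, -4, -3, -2, -1, 0, 1, 2, 3, 4, 5, 6}.
Σ|m_l| = 2·6(6+1)/2 = 42.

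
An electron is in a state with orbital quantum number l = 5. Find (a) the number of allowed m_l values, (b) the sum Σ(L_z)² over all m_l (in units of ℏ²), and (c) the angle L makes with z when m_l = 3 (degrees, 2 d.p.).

11 values; Σ(L_z)² = 110 ℏ²; θ(m_l=3) ≈ 56.79°

There are 2l+1 = 11 values of m_l.
Σ m_l² = 110, so Σ(L_z)² = 110 ℏ².
For m_l = 3: cos θ = 3/√30, θ ≈ 56.79°.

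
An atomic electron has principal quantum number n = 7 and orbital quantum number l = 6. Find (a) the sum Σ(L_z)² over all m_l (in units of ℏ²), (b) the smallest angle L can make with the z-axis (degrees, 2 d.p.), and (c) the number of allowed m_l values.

Σ(L_z)² = 182 ℏ²; θ_min ≈ 22.21°; 13 values

Σ m_l² = 182, so Σ(L_z)² = 182 ℏ².
cos θ_min = 6/√42, so θ_min ≈ 22.21°.
There are 2l+1 = 13 values of m_l.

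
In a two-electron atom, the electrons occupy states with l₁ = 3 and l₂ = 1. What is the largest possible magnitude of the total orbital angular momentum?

|L_tot|_max = 2√5 ℏ ≈ 4.472ℏ

Angular momentum addition gives L = |l₁ − l₂|, …, l₁ + l₂.
L ∈ {2, 3, 4}.
The largest magnitude corresponds to L = 4: |L_tot| = ℏ√(4·5) = 2√5 ℏ.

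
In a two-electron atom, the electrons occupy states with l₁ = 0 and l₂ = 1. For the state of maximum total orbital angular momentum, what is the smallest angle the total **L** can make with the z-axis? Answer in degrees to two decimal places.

θ_min ≈ 45.00°

L runs from |0 − 1| = 1 to 0 + 1 = 1.
L ∈ {1}.
The maximum is L = 1, with |L_tot| = ℏ√(1·2) = √2 ℏ.
The minimum angle with z is arccos(1/√2) ≈ 45.00°.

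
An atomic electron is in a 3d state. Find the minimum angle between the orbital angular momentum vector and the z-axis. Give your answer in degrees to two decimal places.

The 3d subshell has l = 2.
|L| = √(l(l+1)) ℏ = √6 ℏ.
The smallest angle corresponds to the largest L_z, i.e. m_l = l = 2, giving L_z = 2ℏ.
cos θ_min = 2/√6, so θ_min ≈ 35.26°.

θ_min ≈ 35.26°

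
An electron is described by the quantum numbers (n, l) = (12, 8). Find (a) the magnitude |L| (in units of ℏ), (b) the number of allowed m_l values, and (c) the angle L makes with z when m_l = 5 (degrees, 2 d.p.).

|L| = 6√2 ℏ ≈ 8.485ℏ; 17 values; θ(m_l=5) ≈ 53.90°

|L| = ℏ√(8·9) = 6√2 ℏ ≈ 8.485ℏ.
There are 2l+1 = 17 values of m_l.
For m_l = 5: cos θ = 5/√72, θ ≈ 53.90°.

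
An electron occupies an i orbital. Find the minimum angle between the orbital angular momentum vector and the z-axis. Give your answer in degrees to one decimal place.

An i state has l = 6.
|L| = √(l(l+1)) ℏ = √42 ℏ.
The smallest angle corresponds to the largest L_z, i.e. m_l = l = 6, giving L_z = 6ℏ.
cos θ_min = 6/√42, so θ_min ≈ 22.2°.

θ_min ≈ 22.2°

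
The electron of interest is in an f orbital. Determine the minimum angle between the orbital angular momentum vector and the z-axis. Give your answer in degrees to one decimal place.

For an f orbital, l = 3.
|L|² = l(l+1)ℏ² = 12ℏ², so |L| = 2√3 ℏ.
The smallest angle corresponds to the largest L_z, i.e. m_l = l = 3, giving L_z = 3ℏ.
cos θ_min = 3/√12, so θ_min ≈ 30.0°.

θ_min ≈ 30.0°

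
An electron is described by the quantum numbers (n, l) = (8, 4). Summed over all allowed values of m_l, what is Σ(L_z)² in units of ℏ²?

m_l runs from −4 to 4, i.e. {-4, -3, -2, -1, 0, 1, 2, 3, 4}.
Σ m_l² = 2·(1 + 4 + 9 + 16) = 60.

Σ(L_z)² = 60 ℏ²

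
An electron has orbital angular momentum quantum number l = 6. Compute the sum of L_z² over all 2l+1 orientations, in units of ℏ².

m_l ∈ {-6, -5, -4, -3, -2, -1, 0, 1, 2, 3, 4, 5, 6}.
Σ m_l² = l(l+1)(2l+1)/3 = 6·7·13/3 = 182.

Σ(L_z)² = 182 ℏ²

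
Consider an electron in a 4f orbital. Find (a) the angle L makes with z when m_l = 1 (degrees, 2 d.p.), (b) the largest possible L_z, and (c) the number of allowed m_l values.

For 4f, l = 3.
For m_l = 1: cos θ = 1/√12, θ ≈ 73.22°.
L_z,max = lℏ = 3ℏ.
There are 2l+1 = 7 values of m_l.

θ(m_l=1) ≈ 73.22°; L_z,max = 3ℏ; 7 values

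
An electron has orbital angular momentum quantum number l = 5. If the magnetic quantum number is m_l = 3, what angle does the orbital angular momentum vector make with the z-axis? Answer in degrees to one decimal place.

|L| = √(l(l+1)) ℏ = √30 ℏ.
L_z = m_l ℏ = 3ℏ.
cos θ = L_z/|L| = 3/√30, so θ ≈ 56.8°.

θ ≈ 56.8°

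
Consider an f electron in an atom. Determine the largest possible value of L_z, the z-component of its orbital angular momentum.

L_z,max = 3ℏ

For an f orbital, l = 3.
L_z = m_l ℏ with m_l ∈ {−3, …, 3}; the maximum is m_l = 3.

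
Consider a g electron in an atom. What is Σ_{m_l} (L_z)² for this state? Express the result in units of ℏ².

For a g orbital, l = 4.
The allowed m_l values are -4, -3, -2, -1, 0, 1, 2, 3, 4.
Σ m_l² = l(l+1)(2l+1)/3 = 4·5·9/3 = 60.

Σ(L_z)² = 60 ℏ²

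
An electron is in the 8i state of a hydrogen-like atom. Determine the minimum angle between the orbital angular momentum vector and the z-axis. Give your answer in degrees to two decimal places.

θ_min ≈ 22.21°

The 8i subshell has l = 6.
|L|² = l(l+1)ℏ² = 42ℏ², so |L| = √42 ℏ.
The smallest angle corresponds to the largest L_z, i.e. m_l = l = 6, giving L_z = 6ℏ.
cos θ_min = 6/√42, so θ_min ≈ 22.21°.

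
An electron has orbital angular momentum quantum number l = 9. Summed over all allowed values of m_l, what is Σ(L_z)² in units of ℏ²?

m_l runs from −9 to 9, i.e. {-9, -8, -7, -6, -5, -4, -3, -2, -1, 0, 1, 2, 3, 4, 5, 6, 7, 8, 9}.
Σ m_l² = l(l+1)(2l+1)/3 = 9·10·19/3 = 570.

Σ(L_z)² = 570 ℏ²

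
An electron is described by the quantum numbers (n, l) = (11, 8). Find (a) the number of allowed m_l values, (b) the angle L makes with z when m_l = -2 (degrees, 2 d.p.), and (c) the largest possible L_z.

There are 2l+1 = 17 values of m_l.
For m_l = -2: cos θ = -2/√72, θ ≈ 103.63°.
L_z,max = lℏ = 8ℏ.

17 values; θ(m_l=-2) ≈ 103.63°; L_z,max = 8ℏ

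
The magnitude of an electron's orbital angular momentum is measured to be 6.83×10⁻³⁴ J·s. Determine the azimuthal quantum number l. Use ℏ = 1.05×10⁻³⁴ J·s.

l = 6

Dividing by ℏ: |L|/ℏ ≈ 6.505.
Set l(l+1) = 42.31; the integer solution is l = 6.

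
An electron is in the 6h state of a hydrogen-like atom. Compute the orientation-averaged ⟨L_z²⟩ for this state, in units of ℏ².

For 6h, l = 5.
m_l runs from −5 to 5, i.e. {-5, -4, -3, -2, -1, 0, 1, 2, 3, 4, 5}.
⟨L_z²⟩ = ℏ²·l(l+1)/3 = 10ℏ².

⟨L_z²⟩ = 10 ℏ²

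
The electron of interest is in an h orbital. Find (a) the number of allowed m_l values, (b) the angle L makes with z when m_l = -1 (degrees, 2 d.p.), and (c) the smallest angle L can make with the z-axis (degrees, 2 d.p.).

H corresponds to l = 5.
There are 2l+1 = 11 values of m_l.
For m_l = -1: cos θ = -1/√30, θ ≈ 100.52°.
cos θ_min = 5/√30, so θ_min ≈ 24.09°.

11 values; θ(m_l=-1) ≈ 100.52°; θ_min ≈ 24.09°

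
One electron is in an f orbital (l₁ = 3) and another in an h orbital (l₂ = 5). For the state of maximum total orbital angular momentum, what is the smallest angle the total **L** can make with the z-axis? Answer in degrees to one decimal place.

θ_min ≈ 19.5°

L runs from |3 − 5| = 2 to 3 + 5 = 8.
So L can be 2, 3, 4, 5, 6, 7, 8.
The maximum is L = 8, with |L_tot| = ℏ√(8·9) = 6√2 ℏ.
The minimum angle with z is arccos(8/√72) ≈ 19.5°.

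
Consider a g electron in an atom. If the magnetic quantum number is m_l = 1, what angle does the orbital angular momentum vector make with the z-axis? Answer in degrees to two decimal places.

θ ≈ 77.08°

A g state has l = 4.
|L|² = l(l+1)ℏ² = 20ℏ², so |L| = 2√5 ℏ.
L_z = m_l ℏ = 1ℏ.
cos θ = L_z/|L| = 1/√20, so θ ≈ 77.08°.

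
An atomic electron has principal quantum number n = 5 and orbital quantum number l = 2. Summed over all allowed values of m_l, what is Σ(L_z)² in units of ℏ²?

m_l runs from −2 to 2, i.e. {-2, -1, 0, 1, 2}.
Σ m_l² = 2·(1 + 4) = 10.

Σ(L_z)² = 10 ℏ²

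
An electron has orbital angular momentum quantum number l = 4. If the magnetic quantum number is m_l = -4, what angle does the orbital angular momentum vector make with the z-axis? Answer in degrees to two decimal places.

θ ≈ 153.43°

|L| = √(l(l+1)) ℏ = 2√5 ℏ.
L_z = m_l ℏ = −4ℏ.
cos θ = L_z/|L| = -4/√20, so θ ≈ 153.43°.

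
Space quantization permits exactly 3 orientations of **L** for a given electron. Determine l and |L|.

Since there are 2l+1 = 3 values of m_l, l = 1.
|L| = ℏ√(l(l+1)) = ℏ√(1·2) = √2 ℏ.

l = 1, |L| = √2 ℏ ≈ 1.414ℏ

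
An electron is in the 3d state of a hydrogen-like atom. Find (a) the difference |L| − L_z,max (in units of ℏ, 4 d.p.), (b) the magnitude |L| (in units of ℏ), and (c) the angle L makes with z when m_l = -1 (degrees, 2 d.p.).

3d means n = 3, l = 2.
|L| − L_z,max = (√6 − 2)ℏ ≈ 0.4495ℏ.
|L| = ℏ√(2·3) = √6 ℏ ≈ 2.449ℏ.
For m_l = -1: cos θ = -1/√6, θ ≈ 114.09°.

|L|−L_z,max ≈ 0.4495ℏ; |L| = √6 ℏ ≈ 2.449ℏ; θ(m_l=-1) ≈ 114.09°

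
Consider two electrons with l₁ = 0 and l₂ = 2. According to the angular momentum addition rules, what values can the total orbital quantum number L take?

L = 2

The total orbital quantum number L ranges from |l₁ − l₂| to l₁ + l₂ in integer steps.
L ∈ {2}.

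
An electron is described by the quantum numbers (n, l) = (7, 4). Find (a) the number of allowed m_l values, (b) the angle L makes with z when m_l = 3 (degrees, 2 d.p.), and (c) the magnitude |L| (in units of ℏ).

9 values; θ(m_l=3) ≈ 47.87°; |L| = 2√5 ℏ ≈ 4.472ℏ

There are 2l+1 = 9 values of m_l.
For m_l = 3: cos θ = 3/√20, θ ≈ 47.87°.
|L| = ℏ√(4·5) = 2√5 ℏ ≈ 4.472ℏ.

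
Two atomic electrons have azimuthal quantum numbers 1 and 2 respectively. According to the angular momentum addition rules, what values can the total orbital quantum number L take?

L runs from |1 − 2| = 1 to 1 + 2 = 3.
L ∈ {1, 2, 3}.

L = 1, 2, 3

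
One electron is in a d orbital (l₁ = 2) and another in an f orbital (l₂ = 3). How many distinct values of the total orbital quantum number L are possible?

5

Angular momentum addition gives L = |l₁ − l₂|, …, l₁ + l₂.
So L can be 1, 2, 3, 4, 5.
That is 5 values.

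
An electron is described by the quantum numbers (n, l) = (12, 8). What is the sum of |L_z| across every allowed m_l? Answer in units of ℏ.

Σ|L_z| = 72 ℏ

m_l runs from −8 to 8, i.e. {-8, -7, -6, -5, -4, -3, -2, -1, 0, 1, 2, 3, 4, 5, 6, 7, 8}.
Σ|m_l| = l(l+1) = 72.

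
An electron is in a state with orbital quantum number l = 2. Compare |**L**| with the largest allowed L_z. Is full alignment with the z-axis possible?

No: L_z,max = 2ℏ < |L| = √6 ℏ ≈ 2.449ℏ

|L| = √6 ℏ ≈ 2.4495ℏ, while L_z,max = lℏ = 2ℏ.
Since |L| > L_z,max, the vector can never point exactly along z; the closest it comes is θ_min = arccos(2/√6) ≈ 35.3°.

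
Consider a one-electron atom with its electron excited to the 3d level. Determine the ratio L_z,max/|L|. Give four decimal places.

The 3d level has l = 2.
|L| = √6 ℏ ≈ 2.4495ℏ, while L_z,max = lℏ = 2ℏ.
L_z,max/|L| = 2/√6 = 0.8165.

L_z,max/|L| = 0.8165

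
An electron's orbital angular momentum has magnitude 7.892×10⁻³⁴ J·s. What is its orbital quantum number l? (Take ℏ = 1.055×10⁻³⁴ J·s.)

l = 7

Dividing by ℏ: |L|/ℏ ≈ 7.481.
(|L|/ℏ)² = l(l+1) ≈ 55.96 ⇒ l = 7.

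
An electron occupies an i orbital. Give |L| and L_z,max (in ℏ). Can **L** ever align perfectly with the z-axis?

No: L_z,max = 6ℏ < |L| = √42 ℏ ≈ 6.481ℏ

For an i orbital, l = 6.
|L| = √42 ℏ ≈ 6.4807ℏ, while L_z,max = lℏ = 6ℏ.
Since |L| > L_z,max, the vector can never point exactly along z; the closest it comes is θ_min = arccos(6/√42) ≈ 22.2°.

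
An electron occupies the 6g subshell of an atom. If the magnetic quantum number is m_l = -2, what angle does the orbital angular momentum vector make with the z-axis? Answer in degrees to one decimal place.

θ ≈ 116.6°

For 6g, l = 4.
|L| = √(l(l+1)) ℏ = 2√5 ℏ.
L_z = m_l ℏ = −2ℏ.
cos θ = L_z/|L| = -2/√20, so θ ≈ 116.6°.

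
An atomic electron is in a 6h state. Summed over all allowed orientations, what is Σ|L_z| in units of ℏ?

For 6h, l = 5.
m_l ∈ {-5, -4, -3, -2, -1, 0, 1, 2, 3, 4, 5}.
Σ|m_l| = 2(1+2+…+5) = 30.

Σ|L_z| = 30 ℏ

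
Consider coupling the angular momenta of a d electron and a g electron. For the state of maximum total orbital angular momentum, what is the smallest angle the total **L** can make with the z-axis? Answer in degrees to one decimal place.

θ_min ≈ 22.2°

Angular momentum addition gives L = |l₁ − l₂|, …, l₁ + l₂.
So L can be 2, 3, 4, 5, 6.
The maximum is L = 6, with |L_tot| = ℏ√(6·7) = √42 ℏ.
The minimum angle with z is arccos(6/√42) ≈ 22.2°.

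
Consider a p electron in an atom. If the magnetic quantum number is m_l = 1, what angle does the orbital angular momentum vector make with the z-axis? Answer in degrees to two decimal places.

For a p orbital, l = 1.
|L| = ℏ√(l(l+1)) = √2 ℏ.
L_z = m_l ℏ = 1ℏ.
cos θ = L_z/|L| = 1/√2, so θ ≈ 45.00°.

θ ≈ 45.00°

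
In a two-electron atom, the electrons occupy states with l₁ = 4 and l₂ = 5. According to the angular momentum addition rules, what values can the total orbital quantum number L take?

By the triangle rule, |l₁ − l₂| ≤ L ≤ l₁ + l₂.
L ∈ {1, 2, 3, 4, 5, 6, 7, 8, 9}.

L = 1, 2, 3, 4, 5, 6, 7, 8, 9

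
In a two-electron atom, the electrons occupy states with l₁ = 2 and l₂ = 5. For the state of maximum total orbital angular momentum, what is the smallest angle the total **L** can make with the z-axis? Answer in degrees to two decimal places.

L runs from |2 − 5| = 3 to 2 + 5 = 7.
L ∈ {3, 4, 5, 6, 7}.
The maximum is L = 7, with |L_tot| = ℏ√(7·8) = 2√14 ℏ.
The minimum angle with z is arccos(7/√56) ≈ 20.70°.

θ_min ≈ 20.70°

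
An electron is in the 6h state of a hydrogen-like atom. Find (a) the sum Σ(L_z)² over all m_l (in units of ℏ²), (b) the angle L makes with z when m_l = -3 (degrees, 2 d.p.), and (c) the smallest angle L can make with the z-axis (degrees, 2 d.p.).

6h means n = 6, l = 5.
Σ m_l² = 110, so Σ(L_z)² = 110 ℏ².
For m_l = -3: cos θ = -3/√30, θ ≈ 123.21°.
cos θ_min = 5/√30, so θ_min ≈ 24.09°.

Σ(L_z)² = 110 ℏ²; θ(m_l=-3) ≈ 123.21°; θ_min ≈ 24.09°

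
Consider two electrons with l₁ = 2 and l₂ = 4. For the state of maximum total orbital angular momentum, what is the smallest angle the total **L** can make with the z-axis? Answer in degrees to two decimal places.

L runs from |2 − 4| = 2 to 2 + 4 = 6.
So L can be 2, 3, 4, 5, 6.
The maximum is L = 6, with |L_tot| = ℏ√(6·7) = √42 ℏ.
The minimum angle with z is arccos(6/√42) ≈ 22.21°.

θ_min ≈ 22.21°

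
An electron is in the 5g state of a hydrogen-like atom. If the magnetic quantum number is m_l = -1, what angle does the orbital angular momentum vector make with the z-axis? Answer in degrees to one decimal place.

θ ≈ 102.9°

5g means n = 5, l = 4.
|L| = √(l(l+1)) ℏ = 2√5 ℏ.
L_z = m_l ℏ = −1ℏ.
cos θ = L_z/|L| = -1/√20, so θ ≈ 102.9°.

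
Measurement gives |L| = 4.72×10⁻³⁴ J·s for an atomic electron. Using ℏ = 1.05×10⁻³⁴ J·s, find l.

l = 4

Dividing by ℏ: |L|/ℏ ≈ 4.495.
Set l(l+1) = 20.21; the integer solution is l = 4.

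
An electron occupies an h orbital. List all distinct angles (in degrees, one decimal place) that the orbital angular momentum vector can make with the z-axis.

H corresponds to l = 5.
|L| = √(l(l+1)) ℏ = √30 ℏ.
cos θ = m_l/√30 for each m_l ∈ {-5, -4, -3, -2, -1, 0, 1, 2, 3, 4, 5}.

θ ∈ {24.1°, 43.1°, 56.8°, 68.6°, 79.5°, 90.0°, 100.5°, 111.4°, 123.2°, 136.9°, 155.9°}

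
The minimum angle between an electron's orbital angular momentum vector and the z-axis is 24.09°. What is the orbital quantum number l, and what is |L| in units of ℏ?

l = 5, |L| = √30 ℏ ≈ 5.477ℏ

cos θ_min = l/√(l(l+1)) = √(l/(l+1)), so l/(l+1) = cos²(24.09°) = 0.8334.
Thus l = 0.8334/(1 − 0.8334) ≈ 5.
Then |L| = ℏ√(5·6) = √30 ℏ.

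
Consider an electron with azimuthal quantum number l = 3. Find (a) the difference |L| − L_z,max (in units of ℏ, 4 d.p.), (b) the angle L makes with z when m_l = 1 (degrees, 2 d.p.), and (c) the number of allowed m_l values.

|L|−L_z,max ≈ 0.4641ℏ; θ(m_l=1) ≈ 73.22°; 7 values

|L| − L_z,max = (2√3 − 3)ℏ ≈ 0.4641ℏ.
For m_l = 1: cos θ = 1/√12, θ ≈ 73.22°.
There are 2l+1 = 7 values of m_l.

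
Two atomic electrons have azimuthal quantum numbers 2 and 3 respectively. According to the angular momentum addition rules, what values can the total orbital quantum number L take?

L = 1, 2, 3, 4, 5

Angular momentum addition gives L = |l₁ − l₂|, …, l₁ + l₂.
Allowed values: L = 1, 2, 3, 4, 5.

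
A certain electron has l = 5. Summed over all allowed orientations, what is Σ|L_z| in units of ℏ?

Σ|L_z| = 30 ℏ

m_l runs from −5 to 5, i.e. {-5, -4, -3, -2, -1, 0, 1, 2, 3, 4, 5}.
Σ|m_l| = 2(1+2+…+5) = 30.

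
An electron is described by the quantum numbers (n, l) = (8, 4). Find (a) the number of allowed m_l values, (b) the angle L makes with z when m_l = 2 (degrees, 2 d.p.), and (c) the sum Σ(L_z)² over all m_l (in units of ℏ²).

9 values; θ(m_l=2) ≈ 63.43°; Σ(L_z)² = 60 ℏ²

There are 2l+1 = 9 values of m_l.
For m_l = 2: cos θ = 2/√20, θ ≈ 63.43°.
Σ m_l² = 60, so Σ(L_z)² = 60 ℏ².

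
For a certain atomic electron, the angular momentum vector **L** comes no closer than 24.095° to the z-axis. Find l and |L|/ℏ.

l = 5, |L| = √30 ℏ ≈ 5.477ℏ

At minimum angle, m_l = l, so cos θ = l/√(l(l+1)); cos²θ = l/(l+1) = 0.8333.
Thus l = 0.8333/(1 − 0.8333) ≈ 5.
Then |L| = ℏ√(5·6) = √30 ℏ.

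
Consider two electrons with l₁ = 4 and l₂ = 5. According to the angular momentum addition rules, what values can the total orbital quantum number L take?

By the triangle rule, |l₁ − l₂| ≤ L ≤ l₁ + l₂.
Allowed values: L = 1, 2, 3, 4, 5, 6, 7, 8, 9.

L = 1, 2, 3, 4, 5, 6, 7, 8, 9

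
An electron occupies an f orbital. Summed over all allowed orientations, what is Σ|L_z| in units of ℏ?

Σ|L_z| = 12 ℏ

The letter f corresponds to l = 3.
m_l runs from −3 to 3, i.e. {-3, -2, -1, 0, 1, 2, 3}.
Σ|m_l| = 2·3(3+1)/2 = 12.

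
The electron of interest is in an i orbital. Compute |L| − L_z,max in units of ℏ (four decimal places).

For an i orbital, l = 6.
|L| = √42 ℏ ≈ 6.4807ℏ, while L_z,max = lℏ = 6ℏ.
The difference is (√42 − 6)ℏ ≈ 0.4807ℏ.

|L| − L_z,max ≈ 0.4807ℏ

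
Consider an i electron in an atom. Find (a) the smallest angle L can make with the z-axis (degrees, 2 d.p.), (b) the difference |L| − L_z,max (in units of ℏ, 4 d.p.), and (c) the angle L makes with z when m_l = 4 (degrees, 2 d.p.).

For an i orbital, l = 6.
cos θ_min = 6/√42, so θ_min ≈ 22.21°.
|L| − L_z,max = (√42 − 6)ℏ ≈ 0.4807ℏ.
For m_l = 4: cos θ = 4/√42, θ ≈ 51.89°.

θ_min ≈ 22.21°; |L|−L_z,max ≈ 0.4807ℏ; θ(m_l=4) ≈ 51.89°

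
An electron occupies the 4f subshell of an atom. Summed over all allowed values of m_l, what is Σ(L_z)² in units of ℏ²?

For 4f, l = 3.
m_l ∈ {-3, -2, -1, 0, 1, 2, 3}.
Σ m_l² = l(l+1)(2l+1)/3 = 3·4·7/3 = 28.

Σ(L_z)² = 28 ℏ²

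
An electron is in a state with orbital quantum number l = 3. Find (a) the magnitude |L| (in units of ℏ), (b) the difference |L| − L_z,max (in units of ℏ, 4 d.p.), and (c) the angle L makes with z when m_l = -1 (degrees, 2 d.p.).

|L| = ℏ√(3·4) = 2√3 ℏ ≈ 3.464ℏ.
|L| − L_z,max = (2√3 − 3)ℏ ≈ 0.4641ℏ.
For m_l = -1: cos θ = -1/√12, θ ≈ 106.78°.

|L| = 2√3 ℏ ≈ 3.464ℏ; |L|−L_z,max ≈ 0.4641ℏ; θ(m_l=-1) ≈ 106.78°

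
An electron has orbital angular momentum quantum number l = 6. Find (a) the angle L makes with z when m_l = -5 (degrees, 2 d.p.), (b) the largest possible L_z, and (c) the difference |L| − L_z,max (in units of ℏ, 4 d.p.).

θ(m_l=-5) ≈ 140.49°; L_z,max = 6ℏ; |L|−L_z,max ≈ 0.4807ℏ

For m_l = -5: cos θ = -5/√42, θ ≈ 140.49°.
L_z,max = lℏ = 6ℏ.
|L| − L_z,max = (√42 − 6)ℏ ≈ 0.4807ℏ.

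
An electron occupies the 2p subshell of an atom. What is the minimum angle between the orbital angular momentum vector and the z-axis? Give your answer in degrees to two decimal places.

θ_min ≈ 45.00°

2p means n = 2, l = 1.
|L| = √(l(l+1)) ℏ = √2 ℏ.
The smallest angle corresponds to the largest L_z, i.e. m_l = l = 1, giving L_z = 1ℏ.
cos θ_min = 1/√2, so θ_min ≈ 45.00°.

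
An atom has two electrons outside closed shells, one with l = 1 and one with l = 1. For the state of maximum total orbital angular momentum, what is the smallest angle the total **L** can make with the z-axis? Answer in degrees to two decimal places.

Angular momentum addition gives L = |l₁ − l₂|, …, l₁ + l₂.
So L can be 0, 1, 2.
The maximum is L = 2, with |L_tot| = ℏ√(2·3) = √6 ℏ.
The minimum angle with z is arccos(2/√6) ≈ 35.26°.

θ_min ≈ 35.26°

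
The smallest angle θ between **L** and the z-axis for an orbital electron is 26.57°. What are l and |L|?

At minimum angle, m_l = l, so cos θ = l/√(l(l+1)); cos²θ = l/(l+1) = 0.7999.
l = cos²θ/sin²θ ≈ 4.
Then |L| = ℏ√(4·5) = 2√5 ℏ.

l = 4, |L| = 2√5 ℏ ≈ 4.472ℏ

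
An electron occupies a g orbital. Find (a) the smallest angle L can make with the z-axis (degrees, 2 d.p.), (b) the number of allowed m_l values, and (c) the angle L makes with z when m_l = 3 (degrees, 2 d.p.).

The letter g corresponds to l = 4.
cos θ_min = 4/√20, so θ_min ≈ 26.57°.
There are 2l+1 = 9 values of m_l.
For m_l = 3: cos θ = 3/√20, θ ≈ 47.87°.

θ_min ≈ 26.57°; 9 values; θ(m_l=3) ≈ 47.87°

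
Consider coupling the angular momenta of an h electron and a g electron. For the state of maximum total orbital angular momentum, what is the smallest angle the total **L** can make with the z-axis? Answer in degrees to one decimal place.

θ_min ≈ 18.4°

L runs from |5 − 4| = 1 to 5 + 4 = 9.
L ∈ {1, 2, 3, 4, 5, 6, 7, 8, 9}.
The maximum is L = 9, with |L_tot| = ℏ√(9·10) = 3√10 ℏ.
The minimum angle with z is arccos(9/√90) ≈ 18.4°.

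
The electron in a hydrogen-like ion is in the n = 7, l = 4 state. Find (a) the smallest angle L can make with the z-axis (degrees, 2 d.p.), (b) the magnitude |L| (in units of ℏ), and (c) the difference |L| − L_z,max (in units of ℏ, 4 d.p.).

cos θ_min = 4/√20, so θ_min ≈ 26.57°.
|L| = ℏ√(4·5) = 2√5 ℏ ≈ 4.472ℏ.
|L| − L_z,max = (2√5 − 4)ℏ ≈ 0.4721ℏ.

θ_min ≈ 26.57°; |L| = 2√5 ℏ ≈ 4.472ℏ; |L|−L_z,max ≈ 0.4721ℏ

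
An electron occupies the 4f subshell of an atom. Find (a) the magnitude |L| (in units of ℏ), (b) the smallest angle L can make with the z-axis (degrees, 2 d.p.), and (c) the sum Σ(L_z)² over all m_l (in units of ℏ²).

|L| = 2√3 ℏ ≈ 3.464ℏ; θ_min ≈ 30.00°; Σ(L_z)² = 28 ℏ²

4f means n = 4, l = 3.
|L| = ℏ√(3·4) = 2√3 ℏ ≈ 3.464ℏ.
cos θ_min = 3/√12, so θ_min ≈ 30.00°.
Σ m_l² = 28, so Σ(L_z)² = 28 ℏ².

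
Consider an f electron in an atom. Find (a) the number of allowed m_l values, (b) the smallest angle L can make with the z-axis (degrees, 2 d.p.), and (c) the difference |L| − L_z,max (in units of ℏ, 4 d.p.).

7 values; θ_min ≈ 30.00°; |L|−L_z,max ≈ 0.4641ℏ

The letter f corresponds to l = 3.
There are 2l+1 = 7 values of m_l.
cos θ_min = 3/√12, so θ_min ≈ 30.00°.
|L| − L_z,max = (2√3 − 3)ℏ ≈ 0.4641ℏ.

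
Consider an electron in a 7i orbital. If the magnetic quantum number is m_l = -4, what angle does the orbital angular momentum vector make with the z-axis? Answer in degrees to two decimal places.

θ ≈ 128.11°

For 7i, l = 6.
|L|² = l(l+1)ℏ² = 42ℏ², so |L| = √42 ℏ.
L_z = m_l ℏ = −4ℏ.
cos θ = L_z/|L| = -4/√42, so θ ≈ 128.11°.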